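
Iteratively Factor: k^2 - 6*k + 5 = (k - 5)*(k - 1)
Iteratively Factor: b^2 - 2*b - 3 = (b - 3)*(b + 1)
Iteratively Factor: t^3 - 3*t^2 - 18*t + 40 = (t + 4)*(t^2 - 7*t + 10) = (t - 5)*(t + 4)*(t - 2)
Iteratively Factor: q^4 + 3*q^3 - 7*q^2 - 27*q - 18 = (q - 3)*(q^3 + 6*q^2 + 11*q + 6) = (q - 3)*(q + 1)*(q^2 + 5*q + 6) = (q - 3)*(q + 1)*(q + 2)*(q + 3)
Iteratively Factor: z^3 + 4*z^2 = (z)*(z^2 + 4*z) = z*(z + 4)*(z)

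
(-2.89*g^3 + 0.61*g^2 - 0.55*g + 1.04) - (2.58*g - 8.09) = -2.89*g^3 + 0.61*g^2 - 3.13*g + 9.13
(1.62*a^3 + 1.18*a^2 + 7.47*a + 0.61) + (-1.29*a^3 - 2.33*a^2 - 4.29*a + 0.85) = 0.33*a^3 - 1.15*a^2 + 3.18*a + 1.46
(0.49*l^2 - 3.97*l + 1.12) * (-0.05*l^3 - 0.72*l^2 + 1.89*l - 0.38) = -0.0245*l^5 - 0.1543*l^4 + 3.7285*l^3 - 8.4959*l^2 + 3.6254*l - 0.4256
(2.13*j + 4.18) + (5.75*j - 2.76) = 7.88*j + 1.42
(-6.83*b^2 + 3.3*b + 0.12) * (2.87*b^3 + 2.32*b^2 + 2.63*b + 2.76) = -19.6021*b^5 - 6.3746*b^4 - 9.9625*b^3 - 9.8934*b^2 + 9.4236*b + 0.3312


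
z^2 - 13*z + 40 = (z - 8)*(z - 5)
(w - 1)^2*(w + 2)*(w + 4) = w^4 + 4*w^3 - 3*w^2 - 10*w + 8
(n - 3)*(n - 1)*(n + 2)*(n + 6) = n^4 + 4*n^3 - 17*n^2 - 24*n + 36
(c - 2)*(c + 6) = c^2 + 4*c - 12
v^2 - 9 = (v - 3)*(v + 3)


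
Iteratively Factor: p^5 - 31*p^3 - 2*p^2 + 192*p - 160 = (p - 2)*(p^4 + 2*p^3 - 27*p^2 - 56*p + 80) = (p - 5)*(p - 2)*(p^3 + 7*p^2 + 8*p - 16) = (p - 5)*(p - 2)*(p + 4)*(p^2 + 3*p - 4) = (p - 5)*(p - 2)*(p - 1)*(p + 4)*(p + 4)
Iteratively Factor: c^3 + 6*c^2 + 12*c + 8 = (c + 2)*(c^2 + 4*c + 4) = (c + 2)^2*(c + 2)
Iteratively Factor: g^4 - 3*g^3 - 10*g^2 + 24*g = (g)*(g^3 - 3*g^2 - 10*g + 24) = g*(g - 2)*(g^2 - g - 12) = g*(g - 4)*(g - 2)*(g + 3)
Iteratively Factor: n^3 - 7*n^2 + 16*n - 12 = (n - 2)*(n^2 - 5*n + 6) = (n - 2)^2*(n - 3)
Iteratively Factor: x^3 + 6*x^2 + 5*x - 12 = (x + 4)*(x^2 + 2*x - 3) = (x - 1)*(x + 4)*(x + 3)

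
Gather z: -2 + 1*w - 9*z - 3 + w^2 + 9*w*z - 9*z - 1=w^2 + w + z*(9*w - 18) - 6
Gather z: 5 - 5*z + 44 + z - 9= 40 - 4*z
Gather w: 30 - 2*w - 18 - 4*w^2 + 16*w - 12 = -4*w^2 + 14*w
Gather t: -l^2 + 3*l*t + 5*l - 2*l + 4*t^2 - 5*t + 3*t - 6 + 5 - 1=-l^2 + 3*l + 4*t^2 + t*(3*l - 2) - 2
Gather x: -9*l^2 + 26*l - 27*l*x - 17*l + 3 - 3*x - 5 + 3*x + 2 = -9*l^2 - 27*l*x + 9*l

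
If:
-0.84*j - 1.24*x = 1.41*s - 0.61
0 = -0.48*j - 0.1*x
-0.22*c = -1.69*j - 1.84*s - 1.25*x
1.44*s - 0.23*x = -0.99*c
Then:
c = 0.96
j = -0.25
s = -0.47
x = 1.19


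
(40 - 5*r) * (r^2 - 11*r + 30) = -5*r^3 + 95*r^2 - 590*r + 1200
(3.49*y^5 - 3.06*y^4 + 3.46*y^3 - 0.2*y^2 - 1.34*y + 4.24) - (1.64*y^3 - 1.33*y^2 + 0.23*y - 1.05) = 3.49*y^5 - 3.06*y^4 + 1.82*y^3 + 1.13*y^2 - 1.57*y + 5.29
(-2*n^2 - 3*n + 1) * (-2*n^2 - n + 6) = 4*n^4 + 8*n^3 - 11*n^2 - 19*n + 6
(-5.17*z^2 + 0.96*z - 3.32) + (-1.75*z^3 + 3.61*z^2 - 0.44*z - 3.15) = -1.75*z^3 - 1.56*z^2 + 0.52*z - 6.47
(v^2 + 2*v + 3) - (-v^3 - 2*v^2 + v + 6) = v^3 + 3*v^2 + v - 3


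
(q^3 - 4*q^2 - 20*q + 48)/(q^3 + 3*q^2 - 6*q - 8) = (q - 6)/(q + 1)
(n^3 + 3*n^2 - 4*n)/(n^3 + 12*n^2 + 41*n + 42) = n*(n^2 + 3*n - 4)/(n^3 + 12*n^2 + 41*n + 42)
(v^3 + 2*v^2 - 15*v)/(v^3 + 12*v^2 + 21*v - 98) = v*(v^2 + 2*v - 15)/(v^3 + 12*v^2 + 21*v - 98)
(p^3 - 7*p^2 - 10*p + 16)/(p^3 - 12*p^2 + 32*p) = (p^2 + p - 2)/(p*(p - 4))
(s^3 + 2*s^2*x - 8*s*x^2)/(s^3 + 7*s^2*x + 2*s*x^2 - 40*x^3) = s/(s + 5*x)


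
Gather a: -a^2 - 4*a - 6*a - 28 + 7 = -a^2 - 10*a - 21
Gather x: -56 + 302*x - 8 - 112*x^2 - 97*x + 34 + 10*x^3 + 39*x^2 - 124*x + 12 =10*x^3 - 73*x^2 + 81*x - 18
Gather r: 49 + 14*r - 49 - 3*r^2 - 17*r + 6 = -3*r^2 - 3*r + 6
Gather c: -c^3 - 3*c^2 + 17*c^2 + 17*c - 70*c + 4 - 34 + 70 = -c^3 + 14*c^2 - 53*c + 40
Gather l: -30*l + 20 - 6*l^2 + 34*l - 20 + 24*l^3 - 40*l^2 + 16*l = 24*l^3 - 46*l^2 + 20*l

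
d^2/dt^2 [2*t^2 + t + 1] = 4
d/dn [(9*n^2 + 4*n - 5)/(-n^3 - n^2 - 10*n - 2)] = (9*n^4 + 8*n^3 - 101*n^2 - 46*n - 58)/(n^6 + 2*n^5 + 21*n^4 + 24*n^3 + 104*n^2 + 40*n + 4)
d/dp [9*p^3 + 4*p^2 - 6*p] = 27*p^2 + 8*p - 6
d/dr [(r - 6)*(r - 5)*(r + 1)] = 3*r^2 - 20*r + 19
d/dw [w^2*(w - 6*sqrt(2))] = 3*w*(w - 4*sqrt(2))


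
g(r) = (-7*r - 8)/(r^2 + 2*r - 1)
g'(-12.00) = 0.06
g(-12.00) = 0.64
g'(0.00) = 23.00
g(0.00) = 8.00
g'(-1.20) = 3.61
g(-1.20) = -0.20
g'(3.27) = 0.57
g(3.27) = -1.90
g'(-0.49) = 5.56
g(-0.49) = 2.63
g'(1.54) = 3.24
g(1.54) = -4.22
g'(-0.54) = 5.13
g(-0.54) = 2.36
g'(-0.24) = 9.67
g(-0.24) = 4.44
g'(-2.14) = 42.44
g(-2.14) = -9.97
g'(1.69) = 2.55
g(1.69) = -3.79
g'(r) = (-7*r - 8)*(-2*r - 2)/(r^2 + 2*r - 1)^2 - 7/(r^2 + 2*r - 1) = (7*r^2 + 16*r + 23)/(r^4 + 4*r^3 + 2*r^2 - 4*r + 1)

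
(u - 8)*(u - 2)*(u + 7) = u^3 - 3*u^2 - 54*u + 112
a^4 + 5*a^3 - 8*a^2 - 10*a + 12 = (a - 1)*(a + 6)*(a - sqrt(2))*(a + sqrt(2))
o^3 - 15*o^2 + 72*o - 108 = (o - 6)^2*(o - 3)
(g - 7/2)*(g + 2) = g^2 - 3*g/2 - 7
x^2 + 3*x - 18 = (x - 3)*(x + 6)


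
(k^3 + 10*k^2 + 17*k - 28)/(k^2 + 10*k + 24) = (k^2 + 6*k - 7)/(k + 6)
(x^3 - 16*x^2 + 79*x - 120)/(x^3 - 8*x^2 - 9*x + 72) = (x - 5)/(x + 3)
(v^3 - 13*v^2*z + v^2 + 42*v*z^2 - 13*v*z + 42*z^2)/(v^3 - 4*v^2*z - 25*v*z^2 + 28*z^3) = (-v^2 + 6*v*z - v + 6*z)/(-v^2 - 3*v*z + 4*z^2)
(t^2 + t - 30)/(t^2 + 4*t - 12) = (t - 5)/(t - 2)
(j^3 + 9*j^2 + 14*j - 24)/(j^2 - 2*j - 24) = (j^2 + 5*j - 6)/(j - 6)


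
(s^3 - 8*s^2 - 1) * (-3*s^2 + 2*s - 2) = -3*s^5 + 26*s^4 - 18*s^3 + 19*s^2 - 2*s + 2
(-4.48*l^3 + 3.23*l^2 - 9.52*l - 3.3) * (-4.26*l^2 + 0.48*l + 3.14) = 19.0848*l^5 - 15.9102*l^4 + 28.0384*l^3 + 19.6306*l^2 - 31.4768*l - 10.362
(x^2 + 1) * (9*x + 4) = 9*x^3 + 4*x^2 + 9*x + 4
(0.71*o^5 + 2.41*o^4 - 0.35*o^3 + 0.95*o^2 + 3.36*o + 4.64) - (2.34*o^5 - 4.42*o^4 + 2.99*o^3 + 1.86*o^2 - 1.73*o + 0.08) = -1.63*o^5 + 6.83*o^4 - 3.34*o^3 - 0.91*o^2 + 5.09*o + 4.56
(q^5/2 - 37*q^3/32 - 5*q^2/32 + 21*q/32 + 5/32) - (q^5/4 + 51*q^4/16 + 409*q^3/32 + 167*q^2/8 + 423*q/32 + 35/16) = q^5/4 - 51*q^4/16 - 223*q^3/16 - 673*q^2/32 - 201*q/16 - 65/32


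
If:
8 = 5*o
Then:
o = 8/5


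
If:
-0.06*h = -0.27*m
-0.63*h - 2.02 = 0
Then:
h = -3.21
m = -0.71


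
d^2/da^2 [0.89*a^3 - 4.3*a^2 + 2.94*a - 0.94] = 5.34*a - 8.6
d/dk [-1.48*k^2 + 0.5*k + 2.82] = 0.5 - 2.96*k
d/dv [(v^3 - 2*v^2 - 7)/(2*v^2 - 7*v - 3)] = (2*v^4 - 14*v^3 + 5*v^2 + 40*v - 49)/(4*v^4 - 28*v^3 + 37*v^2 + 42*v + 9)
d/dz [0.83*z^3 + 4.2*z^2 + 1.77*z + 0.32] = 2.49*z^2 + 8.4*z + 1.77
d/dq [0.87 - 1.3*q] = -1.30000000000000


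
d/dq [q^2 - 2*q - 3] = 2*q - 2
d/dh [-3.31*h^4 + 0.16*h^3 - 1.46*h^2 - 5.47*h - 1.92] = -13.24*h^3 + 0.48*h^2 - 2.92*h - 5.47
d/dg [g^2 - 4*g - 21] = 2*g - 4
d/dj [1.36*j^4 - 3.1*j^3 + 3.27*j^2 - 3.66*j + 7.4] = 5.44*j^3 - 9.3*j^2 + 6.54*j - 3.66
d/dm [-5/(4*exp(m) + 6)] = 5*exp(m)/(2*exp(m) + 3)^2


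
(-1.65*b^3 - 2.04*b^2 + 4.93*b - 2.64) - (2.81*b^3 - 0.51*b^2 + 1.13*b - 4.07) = -4.46*b^3 - 1.53*b^2 + 3.8*b + 1.43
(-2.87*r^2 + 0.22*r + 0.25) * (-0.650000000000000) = 1.8655*r^2 - 0.143*r - 0.1625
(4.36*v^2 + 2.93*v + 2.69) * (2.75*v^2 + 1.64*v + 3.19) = 11.99*v^4 + 15.2079*v^3 + 26.1111*v^2 + 13.7583*v + 8.5811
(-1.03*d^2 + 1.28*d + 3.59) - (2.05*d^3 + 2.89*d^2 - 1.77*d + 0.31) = -2.05*d^3 - 3.92*d^2 + 3.05*d + 3.28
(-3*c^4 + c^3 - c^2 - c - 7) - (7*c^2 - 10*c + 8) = -3*c^4 + c^3 - 8*c^2 + 9*c - 15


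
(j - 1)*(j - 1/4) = j^2 - 5*j/4 + 1/4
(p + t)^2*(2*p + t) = 2*p^3 + 5*p^2*t + 4*p*t^2 + t^3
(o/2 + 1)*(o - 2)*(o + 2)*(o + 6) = o^4/2 + 4*o^3 + 4*o^2 - 16*o - 24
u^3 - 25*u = u*(u - 5)*(u + 5)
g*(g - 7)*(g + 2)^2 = g^4 - 3*g^3 - 24*g^2 - 28*g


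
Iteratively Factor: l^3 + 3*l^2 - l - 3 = (l - 1)*(l^2 + 4*l + 3) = (l - 1)*(l + 1)*(l + 3)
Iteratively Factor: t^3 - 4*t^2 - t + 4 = (t - 1)*(t^2 - 3*t - 4) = (t - 4)*(t - 1)*(t + 1)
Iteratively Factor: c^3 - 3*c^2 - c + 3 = (c + 1)*(c^2 - 4*c + 3) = (c - 3)*(c + 1)*(c - 1)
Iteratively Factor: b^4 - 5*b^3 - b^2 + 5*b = (b + 1)*(b^3 - 6*b^2 + 5*b) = (b - 1)*(b + 1)*(b^2 - 5*b) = (b - 5)*(b - 1)*(b + 1)*(b)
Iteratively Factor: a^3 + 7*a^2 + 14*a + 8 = (a + 4)*(a^2 + 3*a + 2) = (a + 1)*(a + 4)*(a + 2)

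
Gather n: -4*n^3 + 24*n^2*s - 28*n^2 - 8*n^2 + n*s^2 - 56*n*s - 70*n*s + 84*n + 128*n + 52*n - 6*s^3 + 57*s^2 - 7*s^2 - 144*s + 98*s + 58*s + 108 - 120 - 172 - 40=-4*n^3 + n^2*(24*s - 36) + n*(s^2 - 126*s + 264) - 6*s^3 + 50*s^2 + 12*s - 224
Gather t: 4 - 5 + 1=0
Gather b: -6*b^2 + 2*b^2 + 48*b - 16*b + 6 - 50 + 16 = -4*b^2 + 32*b - 28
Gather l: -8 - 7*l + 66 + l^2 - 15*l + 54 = l^2 - 22*l + 112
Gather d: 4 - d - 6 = -d - 2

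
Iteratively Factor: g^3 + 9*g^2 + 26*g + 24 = (g + 2)*(g^2 + 7*g + 12) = (g + 2)*(g + 4)*(g + 3)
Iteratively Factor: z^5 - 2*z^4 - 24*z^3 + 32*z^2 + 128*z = (z + 2)*(z^4 - 4*z^3 - 16*z^2 + 64*z) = z*(z + 2)*(z^3 - 4*z^2 - 16*z + 64) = z*(z - 4)*(z + 2)*(z^2 - 16) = z*(z - 4)^2*(z + 2)*(z + 4)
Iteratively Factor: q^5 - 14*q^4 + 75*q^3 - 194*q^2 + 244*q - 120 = (q - 5)*(q^4 - 9*q^3 + 30*q^2 - 44*q + 24) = (q - 5)*(q - 2)*(q^3 - 7*q^2 + 16*q - 12) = (q - 5)*(q - 2)^2*(q^2 - 5*q + 6) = (q - 5)*(q - 3)*(q - 2)^2*(q - 2)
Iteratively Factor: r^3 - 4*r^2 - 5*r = (r - 5)*(r^2 + r) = (r - 5)*(r + 1)*(r)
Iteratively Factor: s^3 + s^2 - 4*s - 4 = (s + 2)*(s^2 - s - 2) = (s - 2)*(s + 2)*(s + 1)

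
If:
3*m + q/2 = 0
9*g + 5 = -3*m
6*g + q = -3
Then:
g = -13/24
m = -1/24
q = 1/4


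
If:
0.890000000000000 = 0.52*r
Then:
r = 1.71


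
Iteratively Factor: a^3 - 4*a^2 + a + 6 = (a - 3)*(a^2 - a - 2) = (a - 3)*(a - 2)*(a + 1)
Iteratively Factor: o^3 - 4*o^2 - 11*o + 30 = (o + 3)*(o^2 - 7*o + 10) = (o - 2)*(o + 3)*(o - 5)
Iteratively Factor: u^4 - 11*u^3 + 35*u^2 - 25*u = (u - 1)*(u^3 - 10*u^2 + 25*u) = (u - 5)*(u - 1)*(u^2 - 5*u) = (u - 5)^2*(u - 1)*(u)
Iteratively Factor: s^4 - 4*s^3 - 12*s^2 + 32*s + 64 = (s + 2)*(s^3 - 6*s^2 + 32) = (s - 4)*(s + 2)*(s^2 - 2*s - 8) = (s - 4)^2*(s + 2)*(s + 2)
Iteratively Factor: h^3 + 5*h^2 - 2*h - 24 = (h + 4)*(h^2 + h - 6) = (h - 2)*(h + 4)*(h + 3)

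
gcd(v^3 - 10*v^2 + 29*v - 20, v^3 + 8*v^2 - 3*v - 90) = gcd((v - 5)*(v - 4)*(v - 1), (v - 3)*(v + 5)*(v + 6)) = 1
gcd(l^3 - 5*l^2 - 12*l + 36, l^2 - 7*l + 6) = l - 6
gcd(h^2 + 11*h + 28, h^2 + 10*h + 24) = h + 4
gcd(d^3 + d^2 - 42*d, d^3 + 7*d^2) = d^2 + 7*d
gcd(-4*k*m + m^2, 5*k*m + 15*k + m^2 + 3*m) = 1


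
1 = 1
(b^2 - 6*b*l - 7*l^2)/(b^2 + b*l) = (b - 7*l)/b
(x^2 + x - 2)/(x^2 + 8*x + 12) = (x - 1)/(x + 6)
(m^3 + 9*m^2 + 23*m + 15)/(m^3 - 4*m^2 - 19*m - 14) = (m^2 + 8*m + 15)/(m^2 - 5*m - 14)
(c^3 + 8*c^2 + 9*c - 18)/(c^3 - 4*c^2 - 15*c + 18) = (c + 6)/(c - 6)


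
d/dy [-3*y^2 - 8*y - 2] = -6*y - 8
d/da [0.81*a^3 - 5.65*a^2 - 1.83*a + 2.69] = 2.43*a^2 - 11.3*a - 1.83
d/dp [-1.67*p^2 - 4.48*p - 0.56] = -3.34*p - 4.48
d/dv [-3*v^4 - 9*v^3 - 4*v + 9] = -12*v^3 - 27*v^2 - 4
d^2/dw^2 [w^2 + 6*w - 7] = 2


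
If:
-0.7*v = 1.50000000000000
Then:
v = -2.14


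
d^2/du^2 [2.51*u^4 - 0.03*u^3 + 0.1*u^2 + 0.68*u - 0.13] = 30.12*u^2 - 0.18*u + 0.2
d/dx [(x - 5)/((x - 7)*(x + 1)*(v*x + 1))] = (-v*(x - 7)*(x - 5)*(x + 1) + (5 - x)*(x - 7)*(v*x + 1) + (5 - x)*(x + 1)*(v*x + 1) + (x - 7)*(x + 1)*(v*x + 1))/((x - 7)^2*(x + 1)^2*(v*x + 1)^2)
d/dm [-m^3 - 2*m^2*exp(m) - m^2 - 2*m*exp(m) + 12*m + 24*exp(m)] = -2*m^2*exp(m) - 3*m^2 - 6*m*exp(m) - 2*m + 22*exp(m) + 12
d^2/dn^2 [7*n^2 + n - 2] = 14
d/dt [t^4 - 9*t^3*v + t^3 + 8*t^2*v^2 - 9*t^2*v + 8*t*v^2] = 4*t^3 - 27*t^2*v + 3*t^2 + 16*t*v^2 - 18*t*v + 8*v^2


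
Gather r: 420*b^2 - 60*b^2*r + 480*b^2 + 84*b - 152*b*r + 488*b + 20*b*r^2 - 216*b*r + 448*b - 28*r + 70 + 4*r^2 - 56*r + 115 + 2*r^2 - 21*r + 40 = 900*b^2 + 1020*b + r^2*(20*b + 6) + r*(-60*b^2 - 368*b - 105) + 225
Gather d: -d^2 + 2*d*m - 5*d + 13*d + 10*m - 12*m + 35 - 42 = -d^2 + d*(2*m + 8) - 2*m - 7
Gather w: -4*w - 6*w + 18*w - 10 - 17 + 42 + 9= 8*w + 24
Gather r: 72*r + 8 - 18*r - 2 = 54*r + 6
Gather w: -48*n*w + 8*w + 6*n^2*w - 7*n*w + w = w*(6*n^2 - 55*n + 9)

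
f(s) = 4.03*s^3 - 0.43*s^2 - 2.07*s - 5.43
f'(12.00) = 1728.57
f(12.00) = 6871.65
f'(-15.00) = 2731.08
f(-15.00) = -13672.38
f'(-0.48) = 1.13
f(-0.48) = -4.98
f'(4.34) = 221.92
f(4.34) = 306.93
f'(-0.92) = 8.95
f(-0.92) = -7.03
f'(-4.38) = 233.64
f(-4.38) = -343.24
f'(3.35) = 130.73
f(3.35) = 134.32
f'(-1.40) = 22.83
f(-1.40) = -14.43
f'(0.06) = -2.08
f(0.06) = -5.55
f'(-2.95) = 105.68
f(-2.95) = -106.53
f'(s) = 12.09*s^2 - 0.86*s - 2.07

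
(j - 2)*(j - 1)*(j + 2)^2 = j^4 + j^3 - 6*j^2 - 4*j + 8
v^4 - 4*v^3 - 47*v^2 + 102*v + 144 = (v - 8)*(v - 3)*(v + 1)*(v + 6)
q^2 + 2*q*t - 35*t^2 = (q - 5*t)*(q + 7*t)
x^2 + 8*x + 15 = (x + 3)*(x + 5)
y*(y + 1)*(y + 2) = y^3 + 3*y^2 + 2*y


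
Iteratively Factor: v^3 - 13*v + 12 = (v + 4)*(v^2 - 4*v + 3) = (v - 3)*(v + 4)*(v - 1)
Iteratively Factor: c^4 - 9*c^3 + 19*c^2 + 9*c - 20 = (c - 5)*(c^3 - 4*c^2 - c + 4) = (c - 5)*(c + 1)*(c^2 - 5*c + 4) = (c - 5)*(c - 4)*(c + 1)*(c - 1)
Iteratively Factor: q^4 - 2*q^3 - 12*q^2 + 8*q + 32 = (q - 2)*(q^3 - 12*q - 16) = (q - 2)*(q + 2)*(q^2 - 2*q - 8) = (q - 2)*(q + 2)^2*(q - 4)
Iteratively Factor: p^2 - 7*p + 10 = (p - 5)*(p - 2)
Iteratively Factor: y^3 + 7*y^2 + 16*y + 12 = (y + 2)*(y^2 + 5*y + 6) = (y + 2)*(y + 3)*(y + 2)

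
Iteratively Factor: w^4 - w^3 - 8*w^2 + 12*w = (w)*(w^3 - w^2 - 8*w + 12) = w*(w - 2)*(w^2 + w - 6) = w*(w - 2)^2*(w + 3)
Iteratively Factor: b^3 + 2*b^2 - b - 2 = (b - 1)*(b^2 + 3*b + 2) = (b - 1)*(b + 2)*(b + 1)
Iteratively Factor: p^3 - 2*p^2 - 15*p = (p)*(p^2 - 2*p - 15) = p*(p + 3)*(p - 5)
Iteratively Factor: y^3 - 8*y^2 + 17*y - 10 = (y - 5)*(y^2 - 3*y + 2) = (y - 5)*(y - 1)*(y - 2)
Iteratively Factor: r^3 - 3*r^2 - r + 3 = (r - 1)*(r^2 - 2*r - 3) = (r - 3)*(r - 1)*(r + 1)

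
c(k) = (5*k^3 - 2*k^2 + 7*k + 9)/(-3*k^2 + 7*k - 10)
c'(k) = (6*k - 7)*(5*k^3 - 2*k^2 + 7*k + 9)/(-3*k^2 + 7*k - 10)^2 + (15*k^2 - 4*k + 7)/(-3*k^2 + 7*k - 10)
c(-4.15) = 4.54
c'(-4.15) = -1.51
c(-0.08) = -0.80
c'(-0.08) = -1.26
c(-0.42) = -0.40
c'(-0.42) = -1.12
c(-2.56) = 2.23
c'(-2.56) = -1.38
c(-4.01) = 4.33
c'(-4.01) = -1.50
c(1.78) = -6.15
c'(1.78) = -3.52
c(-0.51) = -0.30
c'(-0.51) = -1.11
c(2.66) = -8.53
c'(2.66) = -2.07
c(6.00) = -13.93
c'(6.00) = -1.56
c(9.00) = -18.71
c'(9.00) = -1.61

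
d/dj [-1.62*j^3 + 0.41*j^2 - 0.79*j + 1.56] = -4.86*j^2 + 0.82*j - 0.79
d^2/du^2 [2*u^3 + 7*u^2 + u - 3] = 12*u + 14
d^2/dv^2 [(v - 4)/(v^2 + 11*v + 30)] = 2*((v - 4)*(2*v + 11)^2 - (3*v + 7)*(v^2 + 11*v + 30))/(v^2 + 11*v + 30)^3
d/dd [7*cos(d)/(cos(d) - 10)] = 70*sin(d)/(cos(d) - 10)^2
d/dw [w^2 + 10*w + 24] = 2*w + 10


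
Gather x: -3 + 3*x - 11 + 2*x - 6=5*x - 20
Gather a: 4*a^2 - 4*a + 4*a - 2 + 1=4*a^2 - 1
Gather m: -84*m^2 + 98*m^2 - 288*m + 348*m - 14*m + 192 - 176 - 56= 14*m^2 + 46*m - 40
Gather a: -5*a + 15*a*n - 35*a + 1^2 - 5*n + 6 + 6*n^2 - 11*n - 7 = a*(15*n - 40) + 6*n^2 - 16*n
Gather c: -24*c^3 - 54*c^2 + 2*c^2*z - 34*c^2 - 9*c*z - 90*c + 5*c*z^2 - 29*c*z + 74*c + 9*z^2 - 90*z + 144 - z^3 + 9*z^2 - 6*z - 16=-24*c^3 + c^2*(2*z - 88) + c*(5*z^2 - 38*z - 16) - z^3 + 18*z^2 - 96*z + 128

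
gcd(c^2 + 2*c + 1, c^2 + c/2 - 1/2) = c + 1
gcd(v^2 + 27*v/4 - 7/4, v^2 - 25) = 1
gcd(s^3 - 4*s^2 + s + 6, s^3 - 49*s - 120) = 1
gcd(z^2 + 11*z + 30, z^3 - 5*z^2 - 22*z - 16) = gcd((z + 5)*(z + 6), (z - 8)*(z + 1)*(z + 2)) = 1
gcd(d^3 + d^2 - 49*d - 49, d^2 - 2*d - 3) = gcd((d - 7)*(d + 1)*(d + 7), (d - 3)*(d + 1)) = d + 1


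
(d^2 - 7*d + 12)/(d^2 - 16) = (d - 3)/(d + 4)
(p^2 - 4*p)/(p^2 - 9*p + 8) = p*(p - 4)/(p^2 - 9*p + 8)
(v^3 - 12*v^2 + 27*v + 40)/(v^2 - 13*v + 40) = v + 1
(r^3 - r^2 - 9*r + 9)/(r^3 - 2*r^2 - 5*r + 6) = (r + 3)/(r + 2)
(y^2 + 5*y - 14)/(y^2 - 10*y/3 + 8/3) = 3*(y + 7)/(3*y - 4)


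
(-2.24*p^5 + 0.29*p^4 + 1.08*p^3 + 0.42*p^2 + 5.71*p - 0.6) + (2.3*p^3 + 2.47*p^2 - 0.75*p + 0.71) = -2.24*p^5 + 0.29*p^4 + 3.38*p^3 + 2.89*p^2 + 4.96*p + 0.11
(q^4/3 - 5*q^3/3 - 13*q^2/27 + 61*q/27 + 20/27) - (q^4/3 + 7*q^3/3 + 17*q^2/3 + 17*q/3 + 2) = -4*q^3 - 166*q^2/27 - 92*q/27 - 34/27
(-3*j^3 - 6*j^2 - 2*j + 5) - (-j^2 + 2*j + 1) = -3*j^3 - 5*j^2 - 4*j + 4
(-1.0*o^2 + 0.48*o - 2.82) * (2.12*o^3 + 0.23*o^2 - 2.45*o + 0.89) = -2.12*o^5 + 0.7876*o^4 - 3.418*o^3 - 2.7146*o^2 + 7.3362*o - 2.5098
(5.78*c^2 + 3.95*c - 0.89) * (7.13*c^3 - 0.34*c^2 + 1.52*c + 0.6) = 41.2114*c^5 + 26.1983*c^4 + 1.0969*c^3 + 9.7746*c^2 + 1.0172*c - 0.534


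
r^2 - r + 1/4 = (r - 1/2)^2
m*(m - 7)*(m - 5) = m^3 - 12*m^2 + 35*m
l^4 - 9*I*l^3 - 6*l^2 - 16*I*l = l*(l - 8*I)*(l - 2*I)*(l + I)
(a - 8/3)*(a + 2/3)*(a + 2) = a^3 - 52*a/9 - 32/9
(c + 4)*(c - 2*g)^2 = c^3 - 4*c^2*g + 4*c^2 + 4*c*g^2 - 16*c*g + 16*g^2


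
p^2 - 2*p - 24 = (p - 6)*(p + 4)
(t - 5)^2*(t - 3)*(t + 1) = t^4 - 12*t^3 + 42*t^2 - 20*t - 75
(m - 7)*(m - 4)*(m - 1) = m^3 - 12*m^2 + 39*m - 28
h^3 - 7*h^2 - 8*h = h*(h - 8)*(h + 1)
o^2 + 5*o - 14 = (o - 2)*(o + 7)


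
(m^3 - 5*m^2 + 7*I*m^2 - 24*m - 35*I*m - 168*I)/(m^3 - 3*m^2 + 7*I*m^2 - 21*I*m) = (m^2 - 5*m - 24)/(m*(m - 3))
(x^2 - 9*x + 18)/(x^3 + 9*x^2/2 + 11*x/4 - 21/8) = 8*(x^2 - 9*x + 18)/(8*x^3 + 36*x^2 + 22*x - 21)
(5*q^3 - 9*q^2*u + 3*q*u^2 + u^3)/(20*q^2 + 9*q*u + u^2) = (q^2 - 2*q*u + u^2)/(4*q + u)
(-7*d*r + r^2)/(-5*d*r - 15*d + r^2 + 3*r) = r*(7*d - r)/(5*d*r + 15*d - r^2 - 3*r)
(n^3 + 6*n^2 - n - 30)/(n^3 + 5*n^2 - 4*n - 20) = (n + 3)/(n + 2)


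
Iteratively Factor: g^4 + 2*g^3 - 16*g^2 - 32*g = (g + 2)*(g^3 - 16*g) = g*(g + 2)*(g^2 - 16) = g*(g + 2)*(g + 4)*(g - 4)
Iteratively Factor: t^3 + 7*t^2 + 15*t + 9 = (t + 3)*(t^2 + 4*t + 3) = (t + 3)^2*(t + 1)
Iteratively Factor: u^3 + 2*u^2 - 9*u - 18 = (u + 2)*(u^2 - 9) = (u - 3)*(u + 2)*(u + 3)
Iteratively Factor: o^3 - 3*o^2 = (o)*(o^2 - 3*o) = o^2*(o - 3)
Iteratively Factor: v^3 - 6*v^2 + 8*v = (v - 2)*(v^2 - 4*v) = (v - 4)*(v - 2)*(v)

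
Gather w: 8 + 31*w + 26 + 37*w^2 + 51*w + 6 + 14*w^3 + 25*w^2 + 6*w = 14*w^3 + 62*w^2 + 88*w + 40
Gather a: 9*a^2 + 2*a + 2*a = 9*a^2 + 4*a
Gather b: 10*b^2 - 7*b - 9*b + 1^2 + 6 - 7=10*b^2 - 16*b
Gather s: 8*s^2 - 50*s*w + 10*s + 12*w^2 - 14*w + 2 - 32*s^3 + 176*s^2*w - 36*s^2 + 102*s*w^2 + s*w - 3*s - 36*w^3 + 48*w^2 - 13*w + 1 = -32*s^3 + s^2*(176*w - 28) + s*(102*w^2 - 49*w + 7) - 36*w^3 + 60*w^2 - 27*w + 3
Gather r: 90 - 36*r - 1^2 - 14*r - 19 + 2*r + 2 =72 - 48*r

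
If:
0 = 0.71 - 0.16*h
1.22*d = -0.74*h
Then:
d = -2.69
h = 4.44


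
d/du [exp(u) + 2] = exp(u)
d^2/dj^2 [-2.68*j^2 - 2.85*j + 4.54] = -5.36000000000000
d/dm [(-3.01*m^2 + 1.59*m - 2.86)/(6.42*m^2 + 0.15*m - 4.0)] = (-10.6593*m^2 + 60.8024*m - 5.931)/(41.2164*m^4 + 1.926*m^3 - 51.3375*m^2 - 1.2*m + 16.0)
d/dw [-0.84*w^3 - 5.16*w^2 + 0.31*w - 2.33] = -2.52*w^2 - 10.32*w + 0.31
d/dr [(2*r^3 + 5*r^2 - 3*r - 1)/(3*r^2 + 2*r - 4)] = (6*r^4 + 8*r^3 - 5*r^2 - 34*r + 14)/(9*r^4 + 12*r^3 - 20*r^2 - 16*r + 16)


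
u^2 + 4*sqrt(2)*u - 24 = (u - 2*sqrt(2))*(u + 6*sqrt(2))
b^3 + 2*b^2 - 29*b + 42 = (b - 3)*(b - 2)*(b + 7)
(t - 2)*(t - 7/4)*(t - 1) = t^3 - 19*t^2/4 + 29*t/4 - 7/2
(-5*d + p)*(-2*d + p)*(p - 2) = 10*d^2*p - 20*d^2 - 7*d*p^2 + 14*d*p + p^3 - 2*p^2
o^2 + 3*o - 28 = (o - 4)*(o + 7)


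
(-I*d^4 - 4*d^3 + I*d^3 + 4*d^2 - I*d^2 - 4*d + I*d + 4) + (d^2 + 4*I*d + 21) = -I*d^4 - 4*d^3 + I*d^3 + 5*d^2 - I*d^2 - 4*d + 5*I*d + 25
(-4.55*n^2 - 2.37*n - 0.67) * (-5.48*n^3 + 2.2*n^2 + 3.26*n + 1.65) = 24.934*n^5 + 2.9776*n^4 - 16.3754*n^3 - 16.7077*n^2 - 6.0947*n - 1.1055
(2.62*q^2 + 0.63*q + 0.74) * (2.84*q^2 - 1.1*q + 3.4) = 7.4408*q^4 - 1.0928*q^3 + 10.3166*q^2 + 1.328*q + 2.516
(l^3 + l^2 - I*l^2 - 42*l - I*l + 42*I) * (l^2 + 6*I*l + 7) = l^5 + l^4 + 5*I*l^4 - 29*l^3 + 5*I*l^3 + 13*l^2 - 217*I*l^2 - 546*l - 7*I*l + 294*I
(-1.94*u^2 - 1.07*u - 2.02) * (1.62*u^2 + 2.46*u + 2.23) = -3.1428*u^4 - 6.5058*u^3 - 10.2308*u^2 - 7.3553*u - 4.5046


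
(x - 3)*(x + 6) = x^2 + 3*x - 18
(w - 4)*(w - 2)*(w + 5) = w^3 - w^2 - 22*w + 40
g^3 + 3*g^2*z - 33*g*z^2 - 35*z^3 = (g - 5*z)*(g + z)*(g + 7*z)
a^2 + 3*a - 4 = (a - 1)*(a + 4)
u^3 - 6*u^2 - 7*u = u*(u - 7)*(u + 1)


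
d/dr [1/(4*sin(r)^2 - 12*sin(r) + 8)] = (3 - 2*sin(r))*cos(r)/(4*(sin(r)^2 - 3*sin(r) + 2)^2)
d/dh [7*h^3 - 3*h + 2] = 21*h^2 - 3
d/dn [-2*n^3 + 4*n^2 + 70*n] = -6*n^2 + 8*n + 70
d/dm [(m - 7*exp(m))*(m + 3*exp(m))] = -4*m*exp(m) + 2*m - 42*exp(2*m) - 4*exp(m)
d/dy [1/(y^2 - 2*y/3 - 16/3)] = 6*(1 - 3*y)/(-3*y^2 + 2*y + 16)^2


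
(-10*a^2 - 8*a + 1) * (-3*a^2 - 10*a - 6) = 30*a^4 + 124*a^3 + 137*a^2 + 38*a - 6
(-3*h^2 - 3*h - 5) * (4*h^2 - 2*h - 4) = -12*h^4 - 6*h^3 - 2*h^2 + 22*h + 20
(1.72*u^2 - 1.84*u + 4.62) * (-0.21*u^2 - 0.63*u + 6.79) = -0.3612*u^4 - 0.6972*u^3 + 11.8678*u^2 - 15.4042*u + 31.3698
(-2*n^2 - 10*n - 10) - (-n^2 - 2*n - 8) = -n^2 - 8*n - 2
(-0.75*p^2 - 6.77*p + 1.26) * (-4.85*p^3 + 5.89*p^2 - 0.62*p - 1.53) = 3.6375*p^5 + 28.417*p^4 - 45.5213*p^3 + 12.7663*p^2 + 9.5769*p - 1.9278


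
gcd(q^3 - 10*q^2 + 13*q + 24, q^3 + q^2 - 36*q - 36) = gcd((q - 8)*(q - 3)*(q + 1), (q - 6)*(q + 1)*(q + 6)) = q + 1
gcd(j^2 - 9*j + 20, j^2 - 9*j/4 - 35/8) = 1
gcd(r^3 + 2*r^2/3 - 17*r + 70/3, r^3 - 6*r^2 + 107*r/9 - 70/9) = r^2 - 13*r/3 + 14/3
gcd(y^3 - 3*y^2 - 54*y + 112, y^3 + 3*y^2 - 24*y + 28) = y^2 + 5*y - 14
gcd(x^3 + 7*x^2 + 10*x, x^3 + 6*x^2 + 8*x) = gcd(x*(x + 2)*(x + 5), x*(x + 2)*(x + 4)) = x^2 + 2*x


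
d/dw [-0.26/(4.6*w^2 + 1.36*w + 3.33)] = (2.392*w + 0.3536)/(4.6*w^2 + 1.36*w + 3.33)^2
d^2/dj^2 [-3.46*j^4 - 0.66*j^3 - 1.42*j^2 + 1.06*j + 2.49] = -41.52*j^2 - 3.96*j - 2.84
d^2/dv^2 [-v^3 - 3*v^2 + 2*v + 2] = -6*v - 6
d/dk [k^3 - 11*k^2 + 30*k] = 3*k^2 - 22*k + 30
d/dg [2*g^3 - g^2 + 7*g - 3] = 6*g^2 - 2*g + 7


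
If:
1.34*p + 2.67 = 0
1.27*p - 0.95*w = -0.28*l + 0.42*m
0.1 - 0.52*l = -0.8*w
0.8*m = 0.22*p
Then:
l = -6.46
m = -0.55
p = -1.99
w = -4.33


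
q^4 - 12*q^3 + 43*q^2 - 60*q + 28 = (q - 7)*(q - 2)^2*(q - 1)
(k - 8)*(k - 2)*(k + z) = k^3 + k^2*z - 10*k^2 - 10*k*z + 16*k + 16*z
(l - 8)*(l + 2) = l^2 - 6*l - 16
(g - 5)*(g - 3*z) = g^2 - 3*g*z - 5*g + 15*z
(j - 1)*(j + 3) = j^2 + 2*j - 3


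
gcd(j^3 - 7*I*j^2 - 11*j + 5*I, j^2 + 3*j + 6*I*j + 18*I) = 1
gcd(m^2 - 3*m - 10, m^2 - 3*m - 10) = m^2 - 3*m - 10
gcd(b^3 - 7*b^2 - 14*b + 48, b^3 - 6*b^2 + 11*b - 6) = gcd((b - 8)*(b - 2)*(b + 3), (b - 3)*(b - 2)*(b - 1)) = b - 2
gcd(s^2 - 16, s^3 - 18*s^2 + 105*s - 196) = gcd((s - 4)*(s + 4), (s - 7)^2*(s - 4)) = s - 4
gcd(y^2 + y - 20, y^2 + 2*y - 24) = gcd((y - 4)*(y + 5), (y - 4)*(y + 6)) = y - 4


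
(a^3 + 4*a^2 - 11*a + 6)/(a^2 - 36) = (a^2 - 2*a + 1)/(a - 6)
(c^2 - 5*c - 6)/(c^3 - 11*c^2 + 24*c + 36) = 1/(c - 6)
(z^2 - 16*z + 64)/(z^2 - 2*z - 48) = (z - 8)/(z + 6)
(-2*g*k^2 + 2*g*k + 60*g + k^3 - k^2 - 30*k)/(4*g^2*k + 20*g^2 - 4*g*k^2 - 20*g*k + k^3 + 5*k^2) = (6 - k)/(2*g - k)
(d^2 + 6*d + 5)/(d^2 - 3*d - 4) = (d + 5)/(d - 4)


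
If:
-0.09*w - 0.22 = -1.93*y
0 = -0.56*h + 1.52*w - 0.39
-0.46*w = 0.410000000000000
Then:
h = -3.12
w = -0.89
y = 0.07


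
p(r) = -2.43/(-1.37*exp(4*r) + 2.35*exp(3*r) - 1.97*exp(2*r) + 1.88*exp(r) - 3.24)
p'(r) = -2.43*(5.48*exp(4*r) - 7.05*exp(3*r) + 3.94*exp(2*r) - 1.88*exp(r))/(-1.37*exp(4*r) + 2.35*exp(3*r) - 1.97*exp(2*r) + 1.88*exp(r) - 3.24)^2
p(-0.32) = 1.01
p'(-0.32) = 0.20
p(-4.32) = 0.76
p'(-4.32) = 0.01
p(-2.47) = 0.79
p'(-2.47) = 0.03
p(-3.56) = 0.76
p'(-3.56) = 0.01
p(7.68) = 0.00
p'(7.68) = -0.00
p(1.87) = 0.00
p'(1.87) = -0.01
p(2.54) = 0.00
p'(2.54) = -0.00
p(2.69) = 0.00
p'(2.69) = -0.00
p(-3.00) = 0.77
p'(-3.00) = 0.02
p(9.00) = 0.00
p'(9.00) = 0.00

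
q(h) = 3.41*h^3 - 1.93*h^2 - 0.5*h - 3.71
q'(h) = 10.23*h^2 - 3.86*h - 0.5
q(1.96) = 13.57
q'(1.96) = 31.23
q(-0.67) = -5.27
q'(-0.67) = 6.68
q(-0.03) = -3.70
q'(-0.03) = -0.37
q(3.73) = 144.54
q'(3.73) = 127.43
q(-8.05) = -1903.61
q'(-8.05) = 693.50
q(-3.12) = -124.50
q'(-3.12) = 111.13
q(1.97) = 13.89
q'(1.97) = 31.60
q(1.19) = -1.29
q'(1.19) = 9.39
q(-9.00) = -2641.43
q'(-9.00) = 862.87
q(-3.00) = -111.65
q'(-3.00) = 103.15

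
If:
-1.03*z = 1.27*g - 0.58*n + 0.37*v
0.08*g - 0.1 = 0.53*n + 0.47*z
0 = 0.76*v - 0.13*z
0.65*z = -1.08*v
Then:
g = -0.09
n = -0.20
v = 0.00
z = 0.00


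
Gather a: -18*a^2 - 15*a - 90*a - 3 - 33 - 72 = -18*a^2 - 105*a - 108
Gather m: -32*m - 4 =-32*m - 4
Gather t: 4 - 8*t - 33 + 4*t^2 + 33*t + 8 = 4*t^2 + 25*t - 21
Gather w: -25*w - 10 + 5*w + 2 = -20*w - 8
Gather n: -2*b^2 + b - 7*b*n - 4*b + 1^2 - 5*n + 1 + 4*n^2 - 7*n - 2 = -2*b^2 - 3*b + 4*n^2 + n*(-7*b - 12)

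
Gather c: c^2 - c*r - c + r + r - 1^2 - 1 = c^2 + c*(-r - 1) + 2*r - 2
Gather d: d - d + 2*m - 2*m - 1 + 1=0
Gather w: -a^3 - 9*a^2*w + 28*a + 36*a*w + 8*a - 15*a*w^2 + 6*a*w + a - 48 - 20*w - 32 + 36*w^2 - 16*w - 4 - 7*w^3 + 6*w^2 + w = -a^3 + 37*a - 7*w^3 + w^2*(42 - 15*a) + w*(-9*a^2 + 42*a - 35) - 84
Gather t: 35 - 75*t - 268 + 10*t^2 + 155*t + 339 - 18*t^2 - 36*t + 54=-8*t^2 + 44*t + 160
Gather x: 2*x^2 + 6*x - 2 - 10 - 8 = 2*x^2 + 6*x - 20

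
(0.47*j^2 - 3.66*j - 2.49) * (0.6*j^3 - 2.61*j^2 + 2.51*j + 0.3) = 0.282*j^5 - 3.4227*j^4 + 9.2383*j^3 - 2.5467*j^2 - 7.3479*j - 0.747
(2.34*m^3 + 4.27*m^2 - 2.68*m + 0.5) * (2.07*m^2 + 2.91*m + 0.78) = 4.8438*m^5 + 15.6483*m^4 + 8.7033*m^3 - 3.4332*m^2 - 0.6354*m + 0.39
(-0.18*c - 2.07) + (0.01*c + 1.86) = -0.17*c - 0.21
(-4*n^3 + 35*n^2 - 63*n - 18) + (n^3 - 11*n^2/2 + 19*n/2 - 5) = -3*n^3 + 59*n^2/2 - 107*n/2 - 23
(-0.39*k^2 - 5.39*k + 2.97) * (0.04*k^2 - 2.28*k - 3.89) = -0.0156*k^4 + 0.6736*k^3 + 13.9251*k^2 + 14.1955*k - 11.5533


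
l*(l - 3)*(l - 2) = l^3 - 5*l^2 + 6*l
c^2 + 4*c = c*(c + 4)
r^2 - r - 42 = (r - 7)*(r + 6)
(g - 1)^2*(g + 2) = g^3 - 3*g + 2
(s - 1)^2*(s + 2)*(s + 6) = s^4 + 6*s^3 - 3*s^2 - 16*s + 12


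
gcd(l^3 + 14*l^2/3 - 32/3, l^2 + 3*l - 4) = l + 4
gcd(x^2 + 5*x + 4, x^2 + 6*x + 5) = x + 1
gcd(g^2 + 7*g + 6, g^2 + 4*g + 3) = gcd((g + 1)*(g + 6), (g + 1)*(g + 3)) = g + 1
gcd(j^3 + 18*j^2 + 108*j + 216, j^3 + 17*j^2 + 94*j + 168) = j + 6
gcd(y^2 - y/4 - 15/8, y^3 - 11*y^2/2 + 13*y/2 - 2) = 1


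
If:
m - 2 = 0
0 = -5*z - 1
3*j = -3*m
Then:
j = -2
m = 2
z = -1/5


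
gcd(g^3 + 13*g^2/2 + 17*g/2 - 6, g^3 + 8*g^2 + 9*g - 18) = g + 3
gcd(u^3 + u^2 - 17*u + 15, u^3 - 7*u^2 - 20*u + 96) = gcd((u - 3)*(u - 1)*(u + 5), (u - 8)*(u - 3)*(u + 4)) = u - 3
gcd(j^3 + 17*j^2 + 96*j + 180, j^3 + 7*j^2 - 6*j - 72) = j + 6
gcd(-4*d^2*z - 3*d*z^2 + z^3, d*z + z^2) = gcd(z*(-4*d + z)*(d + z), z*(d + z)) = d*z + z^2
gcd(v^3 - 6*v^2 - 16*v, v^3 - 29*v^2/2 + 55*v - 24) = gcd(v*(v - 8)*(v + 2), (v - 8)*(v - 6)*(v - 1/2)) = v - 8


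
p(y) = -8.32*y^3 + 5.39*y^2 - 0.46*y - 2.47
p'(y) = -24.96*y^2 + 10.78*y - 0.46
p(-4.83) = 1062.98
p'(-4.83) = -634.82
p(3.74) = -364.05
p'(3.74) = -309.27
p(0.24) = -2.38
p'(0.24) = 0.69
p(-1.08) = 14.79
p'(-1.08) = -41.22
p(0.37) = -2.32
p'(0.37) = 0.11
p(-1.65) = 50.34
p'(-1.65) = -86.20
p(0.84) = -3.98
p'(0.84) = -9.02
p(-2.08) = 96.68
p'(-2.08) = -130.87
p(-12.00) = 15156.17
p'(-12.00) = -3724.06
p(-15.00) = 29297.18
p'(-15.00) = -5778.16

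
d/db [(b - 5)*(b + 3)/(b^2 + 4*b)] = 6*(b^2 + 5*b + 10)/(b^2*(b^2 + 8*b + 16))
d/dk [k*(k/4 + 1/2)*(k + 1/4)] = 3*k^2/4 + 9*k/8 + 1/8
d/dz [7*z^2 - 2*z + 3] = 14*z - 2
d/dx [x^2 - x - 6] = 2*x - 1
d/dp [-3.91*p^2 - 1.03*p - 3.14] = -7.82*p - 1.03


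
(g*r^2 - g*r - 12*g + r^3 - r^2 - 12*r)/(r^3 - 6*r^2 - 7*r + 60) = (g + r)/(r - 5)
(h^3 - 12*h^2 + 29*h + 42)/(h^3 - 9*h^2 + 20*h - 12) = (h^2 - 6*h - 7)/(h^2 - 3*h + 2)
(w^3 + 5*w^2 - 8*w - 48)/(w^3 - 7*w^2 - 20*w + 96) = (w + 4)/(w - 8)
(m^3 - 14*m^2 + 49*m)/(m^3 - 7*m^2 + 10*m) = (m^2 - 14*m + 49)/(m^2 - 7*m + 10)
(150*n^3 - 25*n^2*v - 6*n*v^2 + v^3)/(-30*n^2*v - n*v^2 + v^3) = (-5*n + v)/v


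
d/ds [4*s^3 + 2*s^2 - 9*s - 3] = 12*s^2 + 4*s - 9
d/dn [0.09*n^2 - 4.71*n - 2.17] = 0.18*n - 4.71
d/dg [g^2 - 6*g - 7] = 2*g - 6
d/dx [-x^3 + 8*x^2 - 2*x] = -3*x^2 + 16*x - 2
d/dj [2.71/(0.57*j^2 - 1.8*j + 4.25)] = (4.878 - 3.0894*j)/(0.57*j^2 - 1.8*j + 4.25)^2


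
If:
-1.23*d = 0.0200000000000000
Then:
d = -0.02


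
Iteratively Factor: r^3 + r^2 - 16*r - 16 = (r - 4)*(r^2 + 5*r + 4) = (r - 4)*(r + 4)*(r + 1)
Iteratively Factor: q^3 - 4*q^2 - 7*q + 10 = (q + 2)*(q^2 - 6*q + 5) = (q - 1)*(q + 2)*(q - 5)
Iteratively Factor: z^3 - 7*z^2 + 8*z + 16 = (z + 1)*(z^2 - 8*z + 16) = (z - 4)*(z + 1)*(z - 4)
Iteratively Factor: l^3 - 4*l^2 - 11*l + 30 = (l + 3)*(l^2 - 7*l + 10) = (l - 2)*(l + 3)*(l - 5)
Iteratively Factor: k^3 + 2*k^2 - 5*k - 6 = (k + 1)*(k^2 + k - 6) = (k - 2)*(k + 1)*(k + 3)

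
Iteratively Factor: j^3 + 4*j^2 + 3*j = (j)*(j^2 + 4*j + 3) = j*(j + 1)*(j + 3)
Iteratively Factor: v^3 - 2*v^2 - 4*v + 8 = (v - 2)*(v^2 - 4) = (v - 2)*(v + 2)*(v - 2)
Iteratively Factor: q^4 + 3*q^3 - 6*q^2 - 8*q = (q + 4)*(q^3 - q^2 - 2*q) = (q - 2)*(q + 4)*(q^2 + q) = q*(q - 2)*(q + 4)*(q + 1)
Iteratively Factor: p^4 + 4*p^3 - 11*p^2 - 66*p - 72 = (p + 3)*(p^3 + p^2 - 14*p - 24) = (p + 2)*(p + 3)*(p^2 - p - 12) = (p + 2)*(p + 3)^2*(p - 4)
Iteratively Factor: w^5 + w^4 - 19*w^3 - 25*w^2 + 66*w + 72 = (w + 3)*(w^4 - 2*w^3 - 13*w^2 + 14*w + 24) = (w - 2)*(w + 3)*(w^3 - 13*w - 12) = (w - 4)*(w - 2)*(w + 3)*(w^2 + 4*w + 3) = (w - 4)*(w - 2)*(w + 1)*(w + 3)*(w + 3)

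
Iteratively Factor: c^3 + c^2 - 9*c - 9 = (c + 1)*(c^2 - 9) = (c + 1)*(c + 3)*(c - 3)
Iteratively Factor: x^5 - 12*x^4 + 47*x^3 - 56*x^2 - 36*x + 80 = (x - 4)*(x^4 - 8*x^3 + 15*x^2 + 4*x - 20) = (x - 4)*(x - 2)*(x^3 - 6*x^2 + 3*x + 10) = (x - 5)*(x - 4)*(x - 2)*(x^2 - x - 2) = (x - 5)*(x - 4)*(x - 2)*(x + 1)*(x - 2)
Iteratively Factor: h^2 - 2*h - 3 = (h + 1)*(h - 3)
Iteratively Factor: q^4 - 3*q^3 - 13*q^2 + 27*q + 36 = (q - 4)*(q^3 + q^2 - 9*q - 9) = (q - 4)*(q - 3)*(q^2 + 4*q + 3) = (q - 4)*(q - 3)*(q + 1)*(q + 3)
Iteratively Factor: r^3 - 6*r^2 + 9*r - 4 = (r - 1)*(r^2 - 5*r + 4) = (r - 4)*(r - 1)*(r - 1)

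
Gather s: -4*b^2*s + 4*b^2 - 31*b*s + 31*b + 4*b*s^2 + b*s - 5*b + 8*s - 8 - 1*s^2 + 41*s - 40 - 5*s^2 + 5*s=4*b^2 + 26*b + s^2*(4*b - 6) + s*(-4*b^2 - 30*b + 54) - 48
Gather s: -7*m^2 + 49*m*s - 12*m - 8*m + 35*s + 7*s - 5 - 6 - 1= -7*m^2 - 20*m + s*(49*m + 42) - 12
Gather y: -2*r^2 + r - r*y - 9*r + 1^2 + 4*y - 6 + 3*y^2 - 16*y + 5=-2*r^2 - 8*r + 3*y^2 + y*(-r - 12)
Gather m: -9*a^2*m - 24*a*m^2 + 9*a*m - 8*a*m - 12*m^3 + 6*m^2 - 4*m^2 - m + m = -12*m^3 + m^2*(2 - 24*a) + m*(-9*a^2 + a)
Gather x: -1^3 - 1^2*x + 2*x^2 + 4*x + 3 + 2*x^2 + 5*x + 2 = 4*x^2 + 8*x + 4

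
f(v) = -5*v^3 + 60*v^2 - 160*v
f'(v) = -15*v^2 + 120*v - 160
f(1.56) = -122.57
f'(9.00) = -295.00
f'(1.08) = -47.90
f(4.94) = 71.05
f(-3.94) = 1867.63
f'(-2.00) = -460.00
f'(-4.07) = -896.87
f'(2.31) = 37.16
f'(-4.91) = -1110.82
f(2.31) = -111.07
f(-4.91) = 2823.94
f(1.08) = -109.11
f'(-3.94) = -865.65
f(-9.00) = 9945.00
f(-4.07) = 1982.19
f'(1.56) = -9.30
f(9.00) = -225.00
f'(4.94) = 66.75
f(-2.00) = 600.00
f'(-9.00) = -2455.00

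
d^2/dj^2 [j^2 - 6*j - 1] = 2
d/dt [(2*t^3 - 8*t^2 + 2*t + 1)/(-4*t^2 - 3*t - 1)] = (-8*t^4 - 12*t^3 + 26*t^2 + 24*t + 1)/(16*t^4 + 24*t^3 + 17*t^2 + 6*t + 1)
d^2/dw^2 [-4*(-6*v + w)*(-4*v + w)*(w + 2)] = 80*v - 24*w - 16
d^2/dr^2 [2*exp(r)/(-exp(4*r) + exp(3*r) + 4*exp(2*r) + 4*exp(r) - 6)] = 2*(2*(-4*exp(3*r) + 3*exp(2*r) + 8*exp(r) + 4)^2*exp(2*r) + (24*exp(3*r) - 15*exp(2*r) - 32*exp(r) - 12)*(-exp(4*r) + exp(3*r) + 4*exp(2*r) + 4*exp(r) - 6)*exp(r) + (-exp(4*r) + exp(3*r) + 4*exp(2*r) + 4*exp(r) - 6)^2)*exp(r)/(-exp(4*r) + exp(3*r) + 4*exp(2*r) + 4*exp(r) - 6)^3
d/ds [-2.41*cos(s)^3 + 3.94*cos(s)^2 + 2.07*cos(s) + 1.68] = (7.23*cos(s)^2 - 7.88*cos(s) - 2.07)*sin(s)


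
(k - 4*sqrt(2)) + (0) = k - 4*sqrt(2)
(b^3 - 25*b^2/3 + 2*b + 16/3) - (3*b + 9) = b^3 - 25*b^2/3 - b - 11/3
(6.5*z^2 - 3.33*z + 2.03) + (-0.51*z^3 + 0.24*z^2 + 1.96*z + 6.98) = -0.51*z^3 + 6.74*z^2 - 1.37*z + 9.01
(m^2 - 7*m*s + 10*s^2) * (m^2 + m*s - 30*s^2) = m^4 - 6*m^3*s - 27*m^2*s^2 + 220*m*s^3 - 300*s^4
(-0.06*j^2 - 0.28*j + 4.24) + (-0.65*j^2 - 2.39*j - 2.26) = -0.71*j^2 - 2.67*j + 1.98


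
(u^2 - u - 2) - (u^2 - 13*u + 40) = 12*u - 42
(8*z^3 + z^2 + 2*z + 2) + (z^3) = 9*z^3 + z^2 + 2*z + 2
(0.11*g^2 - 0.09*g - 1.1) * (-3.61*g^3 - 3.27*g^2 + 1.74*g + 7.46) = -0.3971*g^5 - 0.0348000000000001*g^4 + 4.4567*g^3 + 4.261*g^2 - 2.5854*g - 8.206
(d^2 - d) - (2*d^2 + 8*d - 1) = -d^2 - 9*d + 1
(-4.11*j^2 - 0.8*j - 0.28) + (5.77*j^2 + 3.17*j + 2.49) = 1.66*j^2 + 2.37*j + 2.21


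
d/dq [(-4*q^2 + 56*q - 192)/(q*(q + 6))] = 16*(-5*q^2 + 24*q + 72)/(q^2*(q^2 + 12*q + 36))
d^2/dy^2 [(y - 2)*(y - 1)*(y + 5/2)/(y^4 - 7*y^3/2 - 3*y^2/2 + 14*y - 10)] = 2*(8*y^3 + 60*y^2 + 90*y + 85)/(8*y^6 - 12*y^5 - 114*y^4 + 119*y^3 + 570*y^2 - 300*y - 1000)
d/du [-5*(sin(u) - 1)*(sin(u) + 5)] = -10*(sin(u) + 2)*cos(u)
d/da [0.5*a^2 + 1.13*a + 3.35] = 1.0*a + 1.13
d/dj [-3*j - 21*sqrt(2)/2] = -3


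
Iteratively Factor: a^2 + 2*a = (a)*(a + 2)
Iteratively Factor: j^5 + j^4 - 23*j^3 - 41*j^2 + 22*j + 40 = (j + 4)*(j^4 - 3*j^3 - 11*j^2 + 3*j + 10) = (j + 1)*(j + 4)*(j^3 - 4*j^2 - 7*j + 10) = (j - 5)*(j + 1)*(j + 4)*(j^2 + j - 2) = (j - 5)*(j - 1)*(j + 1)*(j + 4)*(j + 2)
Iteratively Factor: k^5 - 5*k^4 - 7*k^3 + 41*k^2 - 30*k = (k - 5)*(k^4 - 7*k^2 + 6*k) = k*(k - 5)*(k^3 - 7*k + 6) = k*(k - 5)*(k + 3)*(k^2 - 3*k + 2) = k*(k - 5)*(k - 2)*(k + 3)*(k - 1)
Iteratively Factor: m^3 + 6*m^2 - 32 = (m - 2)*(m^2 + 8*m + 16) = (m - 2)*(m + 4)*(m + 4)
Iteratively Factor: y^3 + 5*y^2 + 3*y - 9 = (y + 3)*(y^2 + 2*y - 3) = (y - 1)*(y + 3)*(y + 3)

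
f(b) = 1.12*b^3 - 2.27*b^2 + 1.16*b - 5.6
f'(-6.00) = 149.36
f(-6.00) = -336.20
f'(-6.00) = 149.36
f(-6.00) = -336.20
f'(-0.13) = 1.81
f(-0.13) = -5.79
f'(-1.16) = 10.95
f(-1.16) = -11.75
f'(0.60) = -0.35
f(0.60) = -5.48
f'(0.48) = -0.25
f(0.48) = -5.44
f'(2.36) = 9.16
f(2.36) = -0.78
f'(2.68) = 13.13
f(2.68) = 2.76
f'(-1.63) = 17.49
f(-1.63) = -18.37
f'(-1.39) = 13.96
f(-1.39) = -14.61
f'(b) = 3.36*b^2 - 4.54*b + 1.16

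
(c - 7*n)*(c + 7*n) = c^2 - 49*n^2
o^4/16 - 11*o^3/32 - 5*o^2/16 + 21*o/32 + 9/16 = (o/4 + 1/4)^2*(o - 6)*(o - 3/2)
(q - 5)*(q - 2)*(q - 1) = q^3 - 8*q^2 + 17*q - 10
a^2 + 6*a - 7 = (a - 1)*(a + 7)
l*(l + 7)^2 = l^3 + 14*l^2 + 49*l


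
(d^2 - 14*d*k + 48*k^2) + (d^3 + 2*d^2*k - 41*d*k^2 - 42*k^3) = d^3 + 2*d^2*k + d^2 - 41*d*k^2 - 14*d*k - 42*k^3 + 48*k^2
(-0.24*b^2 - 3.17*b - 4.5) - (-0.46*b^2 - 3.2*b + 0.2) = 0.22*b^2 + 0.0300000000000002*b - 4.7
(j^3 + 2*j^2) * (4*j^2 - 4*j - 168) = 4*j^5 + 4*j^4 - 176*j^3 - 336*j^2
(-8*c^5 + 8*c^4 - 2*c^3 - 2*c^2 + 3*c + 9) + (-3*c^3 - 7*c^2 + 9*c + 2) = -8*c^5 + 8*c^4 - 5*c^3 - 9*c^2 + 12*c + 11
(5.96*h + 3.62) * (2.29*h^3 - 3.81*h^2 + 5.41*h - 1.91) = 13.6484*h^4 - 14.4178*h^3 + 18.4514*h^2 + 8.2006*h - 6.9142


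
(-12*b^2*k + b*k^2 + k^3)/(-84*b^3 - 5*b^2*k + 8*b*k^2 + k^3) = k/(7*b + k)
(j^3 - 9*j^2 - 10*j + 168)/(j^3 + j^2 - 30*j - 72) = (j - 7)/(j + 3)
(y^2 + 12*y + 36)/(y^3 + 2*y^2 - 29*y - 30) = (y + 6)/(y^2 - 4*y - 5)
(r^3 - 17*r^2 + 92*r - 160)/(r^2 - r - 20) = (r^2 - 12*r + 32)/(r + 4)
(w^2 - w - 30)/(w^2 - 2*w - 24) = (w + 5)/(w + 4)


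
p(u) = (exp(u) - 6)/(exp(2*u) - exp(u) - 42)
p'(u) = (exp(u) - 6)*(-2*exp(2*u) + exp(u))/(exp(2*u) - exp(u) - 42)^2 + exp(u)/(exp(2*u) - exp(u) - 42) = (-(exp(u) - 6)*(2*exp(u) - 1) + exp(2*u) - exp(u) - 42)*exp(u)/(-exp(2*u) + exp(u) + 42)^2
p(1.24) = 0.08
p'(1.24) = -0.06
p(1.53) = 0.05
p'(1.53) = -0.10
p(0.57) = 0.10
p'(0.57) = -0.03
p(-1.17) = 0.13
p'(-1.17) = -0.01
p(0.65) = 0.10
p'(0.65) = -0.03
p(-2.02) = 0.14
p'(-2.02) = -0.00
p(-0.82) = 0.13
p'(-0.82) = -0.01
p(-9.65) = 0.14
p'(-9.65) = -0.00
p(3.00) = 0.04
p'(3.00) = -0.04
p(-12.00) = 0.14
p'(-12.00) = 0.00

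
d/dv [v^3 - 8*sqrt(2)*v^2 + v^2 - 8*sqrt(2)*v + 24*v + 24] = 3*v^2 - 16*sqrt(2)*v + 2*v - 8*sqrt(2) + 24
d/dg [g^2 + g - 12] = 2*g + 1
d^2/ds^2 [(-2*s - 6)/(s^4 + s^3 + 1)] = 4*s*(-s^3*(s + 3)*(4*s + 3)^2 + (4*s^2 + 3*s + 3*(s + 3)*(2*s + 1))*(s^4 + s^3 + 1))/(s^4 + s^3 + 1)^3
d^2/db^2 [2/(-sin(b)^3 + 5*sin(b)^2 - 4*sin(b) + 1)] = 2*(9*sin(b)^6 - 55*sin(b)^5 + 96*sin(b)^4 + 29*sin(b)^3 - 178*sin(b)^2 + 118*sin(b) - 22)/(sin(b)^3 - 5*sin(b)^2 + 4*sin(b) - 1)^3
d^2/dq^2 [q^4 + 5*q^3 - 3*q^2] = 12*q^2 + 30*q - 6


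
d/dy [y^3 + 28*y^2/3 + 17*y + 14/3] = 3*y^2 + 56*y/3 + 17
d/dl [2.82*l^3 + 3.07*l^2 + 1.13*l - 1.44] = 8.46*l^2 + 6.14*l + 1.13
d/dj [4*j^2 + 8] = 8*j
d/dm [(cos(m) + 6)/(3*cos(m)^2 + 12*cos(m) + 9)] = (cos(m)^2 + 12*cos(m) + 21)*sin(m)/(3*(cos(m)^2 + 4*cos(m) + 3)^2)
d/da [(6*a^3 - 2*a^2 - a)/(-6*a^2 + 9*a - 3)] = (-12*a^4 + 36*a^3 - 26*a^2 + 4*a + 1)/(3*(4*a^4 - 12*a^3 + 13*a^2 - 6*a + 1))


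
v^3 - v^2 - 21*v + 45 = (v - 3)^2*(v + 5)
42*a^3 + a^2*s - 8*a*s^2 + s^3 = (-7*a + s)*(-3*a + s)*(2*a + s)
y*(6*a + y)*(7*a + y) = 42*a^2*y + 13*a*y^2 + y^3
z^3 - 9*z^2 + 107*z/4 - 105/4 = (z - 7/2)*(z - 3)*(z - 5/2)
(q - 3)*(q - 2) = q^2 - 5*q + 6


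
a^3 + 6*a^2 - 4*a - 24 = (a - 2)*(a + 2)*(a + 6)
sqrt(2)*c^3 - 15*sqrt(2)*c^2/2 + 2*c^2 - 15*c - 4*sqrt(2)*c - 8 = (c - 8)*(c + sqrt(2))*(sqrt(2)*c + sqrt(2)/2)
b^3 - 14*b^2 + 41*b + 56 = (b - 8)*(b - 7)*(b + 1)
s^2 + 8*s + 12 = (s + 2)*(s + 6)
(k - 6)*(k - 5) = k^2 - 11*k + 30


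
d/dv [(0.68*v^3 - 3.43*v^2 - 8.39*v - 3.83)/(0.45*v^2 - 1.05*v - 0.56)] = (0.306*v^4 - 1.428*v^3 + 6.2346*v^2 + 7.2886*v + 0.6769)/(0.2025*v^4 - 0.945*v^3 + 0.5985*v^2 + 1.176*v + 0.3136)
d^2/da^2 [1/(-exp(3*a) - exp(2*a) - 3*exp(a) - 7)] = (-2*(3*exp(2*a) + 2*exp(a) + 3)^2*exp(a) + (9*exp(2*a) + 4*exp(a) + 3)*(exp(3*a) + exp(2*a) + 3*exp(a) + 7))*exp(a)/(exp(3*a) + exp(2*a) + 3*exp(a) + 7)^3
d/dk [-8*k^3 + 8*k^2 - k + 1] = -24*k^2 + 16*k - 1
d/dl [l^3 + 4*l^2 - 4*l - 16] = 3*l^2 + 8*l - 4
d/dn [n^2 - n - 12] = 2*n - 1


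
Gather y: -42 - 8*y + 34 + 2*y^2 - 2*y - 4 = 2*y^2 - 10*y - 12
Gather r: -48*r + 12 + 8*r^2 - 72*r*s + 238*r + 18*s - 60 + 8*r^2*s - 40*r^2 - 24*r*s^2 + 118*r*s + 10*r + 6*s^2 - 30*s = r^2*(8*s - 32) + r*(-24*s^2 + 46*s + 200) + 6*s^2 - 12*s - 48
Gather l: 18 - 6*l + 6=24 - 6*l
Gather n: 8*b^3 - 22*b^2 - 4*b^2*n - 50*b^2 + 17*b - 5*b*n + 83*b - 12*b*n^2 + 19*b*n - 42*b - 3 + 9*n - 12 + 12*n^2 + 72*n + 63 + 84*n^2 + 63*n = 8*b^3 - 72*b^2 + 58*b + n^2*(96 - 12*b) + n*(-4*b^2 + 14*b + 144) + 48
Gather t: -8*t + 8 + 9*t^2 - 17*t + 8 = 9*t^2 - 25*t + 16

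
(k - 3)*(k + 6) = k^2 + 3*k - 18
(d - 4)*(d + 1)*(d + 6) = d^3 + 3*d^2 - 22*d - 24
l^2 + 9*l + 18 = (l + 3)*(l + 6)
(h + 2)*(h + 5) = h^2 + 7*h + 10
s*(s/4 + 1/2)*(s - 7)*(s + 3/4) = s^4/4 - 17*s^3/16 - 71*s^2/16 - 21*s/8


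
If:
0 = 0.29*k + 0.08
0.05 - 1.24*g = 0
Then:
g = 0.04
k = -0.28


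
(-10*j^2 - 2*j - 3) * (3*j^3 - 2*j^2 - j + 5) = -30*j^5 + 14*j^4 + 5*j^3 - 42*j^2 - 7*j - 15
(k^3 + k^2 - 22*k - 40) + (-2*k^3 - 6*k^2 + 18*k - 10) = -k^3 - 5*k^2 - 4*k - 50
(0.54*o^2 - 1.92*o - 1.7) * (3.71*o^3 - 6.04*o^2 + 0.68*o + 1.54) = 2.0034*o^5 - 10.3848*o^4 + 5.657*o^3 + 9.794*o^2 - 4.1128*o - 2.618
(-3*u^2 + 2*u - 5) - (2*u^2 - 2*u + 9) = -5*u^2 + 4*u - 14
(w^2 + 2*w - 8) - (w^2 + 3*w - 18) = 10 - w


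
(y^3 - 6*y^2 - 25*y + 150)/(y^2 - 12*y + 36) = (y^2 - 25)/(y - 6)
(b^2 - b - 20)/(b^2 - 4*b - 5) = (b + 4)/(b + 1)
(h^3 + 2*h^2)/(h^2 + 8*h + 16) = h^2*(h + 2)/(h^2 + 8*h + 16)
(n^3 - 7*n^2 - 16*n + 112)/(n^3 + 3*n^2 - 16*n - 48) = (n - 7)/(n + 3)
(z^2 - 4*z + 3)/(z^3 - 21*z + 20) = (z - 3)/(z^2 + z - 20)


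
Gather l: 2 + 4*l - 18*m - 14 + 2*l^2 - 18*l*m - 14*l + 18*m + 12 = 2*l^2 + l*(-18*m - 10)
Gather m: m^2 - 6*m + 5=m^2 - 6*m + 5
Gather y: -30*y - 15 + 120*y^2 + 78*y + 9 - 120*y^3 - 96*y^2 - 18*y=-120*y^3 + 24*y^2 + 30*y - 6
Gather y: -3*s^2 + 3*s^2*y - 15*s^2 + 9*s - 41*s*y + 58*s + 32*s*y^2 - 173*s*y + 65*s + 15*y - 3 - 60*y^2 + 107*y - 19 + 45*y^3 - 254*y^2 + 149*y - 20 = -18*s^2 + 132*s + 45*y^3 + y^2*(32*s - 314) + y*(3*s^2 - 214*s + 271) - 42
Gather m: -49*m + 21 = 21 - 49*m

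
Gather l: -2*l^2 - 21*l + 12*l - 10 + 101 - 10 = -2*l^2 - 9*l + 81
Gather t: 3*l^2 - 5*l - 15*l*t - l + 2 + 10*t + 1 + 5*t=3*l^2 - 6*l + t*(15 - 15*l) + 3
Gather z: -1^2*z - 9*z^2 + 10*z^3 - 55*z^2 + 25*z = 10*z^3 - 64*z^2 + 24*z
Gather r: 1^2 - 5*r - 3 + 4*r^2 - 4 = 4*r^2 - 5*r - 6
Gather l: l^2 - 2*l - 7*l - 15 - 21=l^2 - 9*l - 36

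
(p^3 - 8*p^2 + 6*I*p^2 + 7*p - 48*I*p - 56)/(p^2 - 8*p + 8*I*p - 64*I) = (p^2 + 6*I*p + 7)/(p + 8*I)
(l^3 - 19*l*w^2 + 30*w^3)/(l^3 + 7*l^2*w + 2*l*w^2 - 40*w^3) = (l - 3*w)/(l + 4*w)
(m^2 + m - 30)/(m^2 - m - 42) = (m - 5)/(m - 7)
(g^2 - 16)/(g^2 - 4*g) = (g + 4)/g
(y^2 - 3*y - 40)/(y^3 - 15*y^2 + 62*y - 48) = (y + 5)/(y^2 - 7*y + 6)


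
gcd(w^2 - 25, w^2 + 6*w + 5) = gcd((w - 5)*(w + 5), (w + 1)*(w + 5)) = w + 5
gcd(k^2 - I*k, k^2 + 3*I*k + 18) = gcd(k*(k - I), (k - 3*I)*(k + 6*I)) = 1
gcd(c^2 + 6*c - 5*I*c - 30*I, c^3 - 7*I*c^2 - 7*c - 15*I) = c - 5*I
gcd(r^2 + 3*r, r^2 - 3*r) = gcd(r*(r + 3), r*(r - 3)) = r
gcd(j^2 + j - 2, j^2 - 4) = j + 2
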